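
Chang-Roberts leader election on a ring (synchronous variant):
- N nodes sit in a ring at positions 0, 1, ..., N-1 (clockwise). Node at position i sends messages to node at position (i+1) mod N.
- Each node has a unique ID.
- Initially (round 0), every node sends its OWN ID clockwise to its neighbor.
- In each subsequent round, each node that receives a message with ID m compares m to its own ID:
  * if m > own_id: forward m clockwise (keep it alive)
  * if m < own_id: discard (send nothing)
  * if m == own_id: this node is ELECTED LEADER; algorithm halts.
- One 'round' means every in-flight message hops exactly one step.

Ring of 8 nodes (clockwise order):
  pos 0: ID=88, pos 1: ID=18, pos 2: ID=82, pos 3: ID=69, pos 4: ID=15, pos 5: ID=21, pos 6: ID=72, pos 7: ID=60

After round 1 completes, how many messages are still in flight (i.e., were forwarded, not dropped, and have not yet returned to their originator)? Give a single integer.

Round 1: pos1(id18) recv 88: fwd; pos2(id82) recv 18: drop; pos3(id69) recv 82: fwd; pos4(id15) recv 69: fwd; pos5(id21) recv 15: drop; pos6(id72) recv 21: drop; pos7(id60) recv 72: fwd; pos0(id88) recv 60: drop
After round 1: 4 messages still in flight

Answer: 4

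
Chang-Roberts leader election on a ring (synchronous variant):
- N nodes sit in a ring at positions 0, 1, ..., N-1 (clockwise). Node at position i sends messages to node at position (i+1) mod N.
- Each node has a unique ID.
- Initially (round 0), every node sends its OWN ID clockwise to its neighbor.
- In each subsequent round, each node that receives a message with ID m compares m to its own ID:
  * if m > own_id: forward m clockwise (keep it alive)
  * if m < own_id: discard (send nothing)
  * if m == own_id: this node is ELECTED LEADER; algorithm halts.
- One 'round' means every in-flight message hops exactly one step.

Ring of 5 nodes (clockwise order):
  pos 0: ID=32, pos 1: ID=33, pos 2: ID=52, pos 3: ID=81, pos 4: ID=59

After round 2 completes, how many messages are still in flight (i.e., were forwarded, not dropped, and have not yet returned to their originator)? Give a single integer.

Answer: 2

Derivation:
Round 1: pos1(id33) recv 32: drop; pos2(id52) recv 33: drop; pos3(id81) recv 52: drop; pos4(id59) recv 81: fwd; pos0(id32) recv 59: fwd
Round 2: pos0(id32) recv 81: fwd; pos1(id33) recv 59: fwd
After round 2: 2 messages still in flight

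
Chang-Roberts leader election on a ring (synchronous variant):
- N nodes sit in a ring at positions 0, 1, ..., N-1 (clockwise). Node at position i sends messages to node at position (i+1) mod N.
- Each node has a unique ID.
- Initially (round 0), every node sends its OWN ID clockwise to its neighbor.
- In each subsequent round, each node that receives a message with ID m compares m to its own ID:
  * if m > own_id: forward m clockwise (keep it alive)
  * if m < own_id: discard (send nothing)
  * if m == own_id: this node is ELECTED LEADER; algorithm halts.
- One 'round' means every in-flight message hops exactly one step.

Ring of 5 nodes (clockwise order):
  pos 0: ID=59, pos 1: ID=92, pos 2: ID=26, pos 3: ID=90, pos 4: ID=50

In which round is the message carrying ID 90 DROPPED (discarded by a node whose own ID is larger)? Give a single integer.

Answer: 3

Derivation:
Round 1: pos1(id92) recv 59: drop; pos2(id26) recv 92: fwd; pos3(id90) recv 26: drop; pos4(id50) recv 90: fwd; pos0(id59) recv 50: drop
Round 2: pos3(id90) recv 92: fwd; pos0(id59) recv 90: fwd
Round 3: pos4(id50) recv 92: fwd; pos1(id92) recv 90: drop
Round 4: pos0(id59) recv 92: fwd
Round 5: pos1(id92) recv 92: ELECTED
Message ID 90 originates at pos 3; dropped at pos 1 in round 3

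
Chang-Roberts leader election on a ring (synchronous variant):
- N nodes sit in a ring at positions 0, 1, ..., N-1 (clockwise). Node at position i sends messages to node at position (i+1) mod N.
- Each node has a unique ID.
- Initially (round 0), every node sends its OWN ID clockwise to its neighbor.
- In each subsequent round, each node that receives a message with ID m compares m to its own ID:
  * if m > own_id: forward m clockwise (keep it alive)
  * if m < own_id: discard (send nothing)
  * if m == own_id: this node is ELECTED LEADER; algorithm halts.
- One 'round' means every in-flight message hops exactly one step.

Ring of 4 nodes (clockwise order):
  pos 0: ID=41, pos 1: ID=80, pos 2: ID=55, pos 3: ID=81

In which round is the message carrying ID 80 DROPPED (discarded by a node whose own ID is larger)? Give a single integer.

Round 1: pos1(id80) recv 41: drop; pos2(id55) recv 80: fwd; pos3(id81) recv 55: drop; pos0(id41) recv 81: fwd
Round 2: pos3(id81) recv 80: drop; pos1(id80) recv 81: fwd
Round 3: pos2(id55) recv 81: fwd
Round 4: pos3(id81) recv 81: ELECTED
Message ID 80 originates at pos 1; dropped at pos 3 in round 2

Answer: 2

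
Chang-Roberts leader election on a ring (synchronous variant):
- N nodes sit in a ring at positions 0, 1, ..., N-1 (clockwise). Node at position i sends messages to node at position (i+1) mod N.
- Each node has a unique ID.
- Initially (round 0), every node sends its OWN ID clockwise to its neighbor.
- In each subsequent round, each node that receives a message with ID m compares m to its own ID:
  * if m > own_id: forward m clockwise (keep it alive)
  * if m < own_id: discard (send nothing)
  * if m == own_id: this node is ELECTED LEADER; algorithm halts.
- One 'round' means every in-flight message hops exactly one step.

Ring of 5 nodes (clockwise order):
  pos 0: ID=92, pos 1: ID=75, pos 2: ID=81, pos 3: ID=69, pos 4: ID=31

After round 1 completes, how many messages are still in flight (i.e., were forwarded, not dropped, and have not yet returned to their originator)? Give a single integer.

Round 1: pos1(id75) recv 92: fwd; pos2(id81) recv 75: drop; pos3(id69) recv 81: fwd; pos4(id31) recv 69: fwd; pos0(id92) recv 31: drop
After round 1: 3 messages still in flight

Answer: 3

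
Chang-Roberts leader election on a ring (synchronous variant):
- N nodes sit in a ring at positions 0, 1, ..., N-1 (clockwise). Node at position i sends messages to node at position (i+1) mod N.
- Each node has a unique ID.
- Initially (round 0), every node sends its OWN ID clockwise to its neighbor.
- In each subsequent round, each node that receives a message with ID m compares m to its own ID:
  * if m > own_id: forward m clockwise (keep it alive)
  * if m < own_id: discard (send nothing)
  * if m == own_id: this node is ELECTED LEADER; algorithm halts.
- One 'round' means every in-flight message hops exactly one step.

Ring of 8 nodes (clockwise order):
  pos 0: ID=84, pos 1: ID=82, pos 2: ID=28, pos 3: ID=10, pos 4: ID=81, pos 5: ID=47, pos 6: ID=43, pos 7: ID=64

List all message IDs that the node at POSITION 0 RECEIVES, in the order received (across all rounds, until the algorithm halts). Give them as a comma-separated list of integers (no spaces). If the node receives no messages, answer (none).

Answer: 64,81,82,84

Derivation:
Round 1: pos1(id82) recv 84: fwd; pos2(id28) recv 82: fwd; pos3(id10) recv 28: fwd; pos4(id81) recv 10: drop; pos5(id47) recv 81: fwd; pos6(id43) recv 47: fwd; pos7(id64) recv 43: drop; pos0(id84) recv 64: drop
Round 2: pos2(id28) recv 84: fwd; pos3(id10) recv 82: fwd; pos4(id81) recv 28: drop; pos6(id43) recv 81: fwd; pos7(id64) recv 47: drop
Round 3: pos3(id10) recv 84: fwd; pos4(id81) recv 82: fwd; pos7(id64) recv 81: fwd
Round 4: pos4(id81) recv 84: fwd; pos5(id47) recv 82: fwd; pos0(id84) recv 81: drop
Round 5: pos5(id47) recv 84: fwd; pos6(id43) recv 82: fwd
Round 6: pos6(id43) recv 84: fwd; pos7(id64) recv 82: fwd
Round 7: pos7(id64) recv 84: fwd; pos0(id84) recv 82: drop
Round 8: pos0(id84) recv 84: ELECTED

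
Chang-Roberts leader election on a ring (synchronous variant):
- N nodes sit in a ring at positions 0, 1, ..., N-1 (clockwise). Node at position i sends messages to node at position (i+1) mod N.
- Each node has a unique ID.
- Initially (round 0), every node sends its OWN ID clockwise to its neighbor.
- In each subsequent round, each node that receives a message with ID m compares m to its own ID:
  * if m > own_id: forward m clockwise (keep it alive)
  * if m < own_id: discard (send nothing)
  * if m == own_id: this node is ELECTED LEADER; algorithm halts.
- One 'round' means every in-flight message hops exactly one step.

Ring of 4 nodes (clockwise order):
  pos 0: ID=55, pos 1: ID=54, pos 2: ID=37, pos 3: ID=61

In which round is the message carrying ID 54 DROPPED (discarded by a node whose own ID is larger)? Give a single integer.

Round 1: pos1(id54) recv 55: fwd; pos2(id37) recv 54: fwd; pos3(id61) recv 37: drop; pos0(id55) recv 61: fwd
Round 2: pos2(id37) recv 55: fwd; pos3(id61) recv 54: drop; pos1(id54) recv 61: fwd
Round 3: pos3(id61) recv 55: drop; pos2(id37) recv 61: fwd
Round 4: pos3(id61) recv 61: ELECTED
Message ID 54 originates at pos 1; dropped at pos 3 in round 2

Answer: 2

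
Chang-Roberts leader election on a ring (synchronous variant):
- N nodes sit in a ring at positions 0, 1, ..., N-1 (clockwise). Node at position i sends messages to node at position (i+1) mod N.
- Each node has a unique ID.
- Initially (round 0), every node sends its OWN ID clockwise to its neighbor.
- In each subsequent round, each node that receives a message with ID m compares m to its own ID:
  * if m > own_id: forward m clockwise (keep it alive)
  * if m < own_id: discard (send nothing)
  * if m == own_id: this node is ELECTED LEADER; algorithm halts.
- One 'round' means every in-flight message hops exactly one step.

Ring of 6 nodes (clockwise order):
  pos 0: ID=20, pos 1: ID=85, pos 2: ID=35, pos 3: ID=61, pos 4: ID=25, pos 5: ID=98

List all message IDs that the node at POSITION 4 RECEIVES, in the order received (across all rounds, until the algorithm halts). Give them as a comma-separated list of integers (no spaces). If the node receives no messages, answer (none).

Round 1: pos1(id85) recv 20: drop; pos2(id35) recv 85: fwd; pos3(id61) recv 35: drop; pos4(id25) recv 61: fwd; pos5(id98) recv 25: drop; pos0(id20) recv 98: fwd
Round 2: pos3(id61) recv 85: fwd; pos5(id98) recv 61: drop; pos1(id85) recv 98: fwd
Round 3: pos4(id25) recv 85: fwd; pos2(id35) recv 98: fwd
Round 4: pos5(id98) recv 85: drop; pos3(id61) recv 98: fwd
Round 5: pos4(id25) recv 98: fwd
Round 6: pos5(id98) recv 98: ELECTED

Answer: 61,85,98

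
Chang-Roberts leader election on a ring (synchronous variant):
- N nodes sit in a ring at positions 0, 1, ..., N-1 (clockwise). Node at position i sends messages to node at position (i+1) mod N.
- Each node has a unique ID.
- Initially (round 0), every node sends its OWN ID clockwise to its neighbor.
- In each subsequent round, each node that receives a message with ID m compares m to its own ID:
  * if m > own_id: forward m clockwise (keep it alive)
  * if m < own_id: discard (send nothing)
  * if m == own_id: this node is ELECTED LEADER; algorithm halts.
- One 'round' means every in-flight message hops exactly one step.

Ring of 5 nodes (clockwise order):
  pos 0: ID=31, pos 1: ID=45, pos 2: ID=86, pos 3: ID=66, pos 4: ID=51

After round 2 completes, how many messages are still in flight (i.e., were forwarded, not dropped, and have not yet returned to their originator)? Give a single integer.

Answer: 3

Derivation:
Round 1: pos1(id45) recv 31: drop; pos2(id86) recv 45: drop; pos3(id66) recv 86: fwd; pos4(id51) recv 66: fwd; pos0(id31) recv 51: fwd
Round 2: pos4(id51) recv 86: fwd; pos0(id31) recv 66: fwd; pos1(id45) recv 51: fwd
After round 2: 3 messages still in flight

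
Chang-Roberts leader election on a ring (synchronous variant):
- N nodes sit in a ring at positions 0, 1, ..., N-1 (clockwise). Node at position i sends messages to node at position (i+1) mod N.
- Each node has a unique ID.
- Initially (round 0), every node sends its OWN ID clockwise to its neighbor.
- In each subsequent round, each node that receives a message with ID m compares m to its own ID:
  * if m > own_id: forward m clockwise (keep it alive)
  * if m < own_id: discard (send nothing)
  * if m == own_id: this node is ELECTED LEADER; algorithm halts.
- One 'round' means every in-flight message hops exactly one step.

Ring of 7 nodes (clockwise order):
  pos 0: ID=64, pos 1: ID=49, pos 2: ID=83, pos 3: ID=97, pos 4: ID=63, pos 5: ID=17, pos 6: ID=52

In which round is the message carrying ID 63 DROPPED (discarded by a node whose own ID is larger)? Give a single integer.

Round 1: pos1(id49) recv 64: fwd; pos2(id83) recv 49: drop; pos3(id97) recv 83: drop; pos4(id63) recv 97: fwd; pos5(id17) recv 63: fwd; pos6(id52) recv 17: drop; pos0(id64) recv 52: drop
Round 2: pos2(id83) recv 64: drop; pos5(id17) recv 97: fwd; pos6(id52) recv 63: fwd
Round 3: pos6(id52) recv 97: fwd; pos0(id64) recv 63: drop
Round 4: pos0(id64) recv 97: fwd
Round 5: pos1(id49) recv 97: fwd
Round 6: pos2(id83) recv 97: fwd
Round 7: pos3(id97) recv 97: ELECTED
Message ID 63 originates at pos 4; dropped at pos 0 in round 3

Answer: 3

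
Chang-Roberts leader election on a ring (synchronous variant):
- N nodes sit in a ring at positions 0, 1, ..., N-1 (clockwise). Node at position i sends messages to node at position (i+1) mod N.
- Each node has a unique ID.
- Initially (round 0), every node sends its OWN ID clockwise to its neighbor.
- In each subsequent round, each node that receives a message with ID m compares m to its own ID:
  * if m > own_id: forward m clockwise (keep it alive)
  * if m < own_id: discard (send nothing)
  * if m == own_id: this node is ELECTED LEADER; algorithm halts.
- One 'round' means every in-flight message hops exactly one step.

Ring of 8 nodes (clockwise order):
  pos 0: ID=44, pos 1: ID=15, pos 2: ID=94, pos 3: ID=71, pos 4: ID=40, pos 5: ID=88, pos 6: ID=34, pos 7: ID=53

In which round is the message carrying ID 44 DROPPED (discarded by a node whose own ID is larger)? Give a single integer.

Answer: 2

Derivation:
Round 1: pos1(id15) recv 44: fwd; pos2(id94) recv 15: drop; pos3(id71) recv 94: fwd; pos4(id40) recv 71: fwd; pos5(id88) recv 40: drop; pos6(id34) recv 88: fwd; pos7(id53) recv 34: drop; pos0(id44) recv 53: fwd
Round 2: pos2(id94) recv 44: drop; pos4(id40) recv 94: fwd; pos5(id88) recv 71: drop; pos7(id53) recv 88: fwd; pos1(id15) recv 53: fwd
Round 3: pos5(id88) recv 94: fwd; pos0(id44) recv 88: fwd; pos2(id94) recv 53: drop
Round 4: pos6(id34) recv 94: fwd; pos1(id15) recv 88: fwd
Round 5: pos7(id53) recv 94: fwd; pos2(id94) recv 88: drop
Round 6: pos0(id44) recv 94: fwd
Round 7: pos1(id15) recv 94: fwd
Round 8: pos2(id94) recv 94: ELECTED
Message ID 44 originates at pos 0; dropped at pos 2 in round 2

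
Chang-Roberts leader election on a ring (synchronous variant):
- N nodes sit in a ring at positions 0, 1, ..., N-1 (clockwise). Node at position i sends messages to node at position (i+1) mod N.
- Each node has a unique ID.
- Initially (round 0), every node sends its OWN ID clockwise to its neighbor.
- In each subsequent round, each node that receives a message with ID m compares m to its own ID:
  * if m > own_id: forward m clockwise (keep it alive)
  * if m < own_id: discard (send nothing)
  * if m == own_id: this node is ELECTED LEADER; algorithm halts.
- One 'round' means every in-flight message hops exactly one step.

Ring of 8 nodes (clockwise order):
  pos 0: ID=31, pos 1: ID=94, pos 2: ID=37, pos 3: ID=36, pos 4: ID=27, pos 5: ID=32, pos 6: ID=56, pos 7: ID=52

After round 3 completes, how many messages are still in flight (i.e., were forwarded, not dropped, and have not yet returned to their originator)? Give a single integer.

Round 1: pos1(id94) recv 31: drop; pos2(id37) recv 94: fwd; pos3(id36) recv 37: fwd; pos4(id27) recv 36: fwd; pos5(id32) recv 27: drop; pos6(id56) recv 32: drop; pos7(id52) recv 56: fwd; pos0(id31) recv 52: fwd
Round 2: pos3(id36) recv 94: fwd; pos4(id27) recv 37: fwd; pos5(id32) recv 36: fwd; pos0(id31) recv 56: fwd; pos1(id94) recv 52: drop
Round 3: pos4(id27) recv 94: fwd; pos5(id32) recv 37: fwd; pos6(id56) recv 36: drop; pos1(id94) recv 56: drop
After round 3: 2 messages still in flight

Answer: 2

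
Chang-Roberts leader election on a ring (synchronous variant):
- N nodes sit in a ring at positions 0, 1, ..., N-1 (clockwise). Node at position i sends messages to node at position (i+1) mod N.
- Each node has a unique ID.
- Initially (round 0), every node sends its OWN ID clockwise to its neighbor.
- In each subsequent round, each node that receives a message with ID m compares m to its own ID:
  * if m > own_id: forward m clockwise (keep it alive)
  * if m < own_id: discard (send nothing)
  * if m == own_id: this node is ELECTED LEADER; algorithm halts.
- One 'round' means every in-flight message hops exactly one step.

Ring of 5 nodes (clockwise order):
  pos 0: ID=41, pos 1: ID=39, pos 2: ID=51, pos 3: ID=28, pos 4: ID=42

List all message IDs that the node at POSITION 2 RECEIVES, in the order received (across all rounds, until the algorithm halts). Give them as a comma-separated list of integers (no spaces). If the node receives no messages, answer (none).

Round 1: pos1(id39) recv 41: fwd; pos2(id51) recv 39: drop; pos3(id28) recv 51: fwd; pos4(id42) recv 28: drop; pos0(id41) recv 42: fwd
Round 2: pos2(id51) recv 41: drop; pos4(id42) recv 51: fwd; pos1(id39) recv 42: fwd
Round 3: pos0(id41) recv 51: fwd; pos2(id51) recv 42: drop
Round 4: pos1(id39) recv 51: fwd
Round 5: pos2(id51) recv 51: ELECTED

Answer: 39,41,42,51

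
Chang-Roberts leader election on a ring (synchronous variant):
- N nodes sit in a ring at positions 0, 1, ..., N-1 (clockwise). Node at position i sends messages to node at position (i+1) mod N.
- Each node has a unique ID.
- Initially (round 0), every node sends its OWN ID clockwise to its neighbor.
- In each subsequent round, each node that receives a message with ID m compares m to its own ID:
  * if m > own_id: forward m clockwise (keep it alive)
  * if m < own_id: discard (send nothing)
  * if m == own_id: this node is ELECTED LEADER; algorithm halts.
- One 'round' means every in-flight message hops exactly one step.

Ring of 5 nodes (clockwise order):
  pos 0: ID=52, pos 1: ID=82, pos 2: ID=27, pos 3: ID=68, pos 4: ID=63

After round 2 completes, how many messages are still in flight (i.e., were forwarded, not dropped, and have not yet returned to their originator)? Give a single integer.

Answer: 2

Derivation:
Round 1: pos1(id82) recv 52: drop; pos2(id27) recv 82: fwd; pos3(id68) recv 27: drop; pos4(id63) recv 68: fwd; pos0(id52) recv 63: fwd
Round 2: pos3(id68) recv 82: fwd; pos0(id52) recv 68: fwd; pos1(id82) recv 63: drop
After round 2: 2 messages still in flight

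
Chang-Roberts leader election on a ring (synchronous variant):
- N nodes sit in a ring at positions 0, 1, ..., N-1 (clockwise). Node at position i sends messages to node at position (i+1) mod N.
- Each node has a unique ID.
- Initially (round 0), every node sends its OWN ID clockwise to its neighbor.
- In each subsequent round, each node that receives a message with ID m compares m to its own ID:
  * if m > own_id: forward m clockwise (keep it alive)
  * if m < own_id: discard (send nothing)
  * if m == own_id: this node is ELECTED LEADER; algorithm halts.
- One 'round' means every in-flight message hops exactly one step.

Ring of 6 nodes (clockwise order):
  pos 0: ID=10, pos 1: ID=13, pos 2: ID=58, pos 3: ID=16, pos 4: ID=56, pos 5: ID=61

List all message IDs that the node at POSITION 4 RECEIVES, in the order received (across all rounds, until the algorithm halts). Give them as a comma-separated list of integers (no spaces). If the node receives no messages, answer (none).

Round 1: pos1(id13) recv 10: drop; pos2(id58) recv 13: drop; pos3(id16) recv 58: fwd; pos4(id56) recv 16: drop; pos5(id61) recv 56: drop; pos0(id10) recv 61: fwd
Round 2: pos4(id56) recv 58: fwd; pos1(id13) recv 61: fwd
Round 3: pos5(id61) recv 58: drop; pos2(id58) recv 61: fwd
Round 4: pos3(id16) recv 61: fwd
Round 5: pos4(id56) recv 61: fwd
Round 6: pos5(id61) recv 61: ELECTED

Answer: 16,58,61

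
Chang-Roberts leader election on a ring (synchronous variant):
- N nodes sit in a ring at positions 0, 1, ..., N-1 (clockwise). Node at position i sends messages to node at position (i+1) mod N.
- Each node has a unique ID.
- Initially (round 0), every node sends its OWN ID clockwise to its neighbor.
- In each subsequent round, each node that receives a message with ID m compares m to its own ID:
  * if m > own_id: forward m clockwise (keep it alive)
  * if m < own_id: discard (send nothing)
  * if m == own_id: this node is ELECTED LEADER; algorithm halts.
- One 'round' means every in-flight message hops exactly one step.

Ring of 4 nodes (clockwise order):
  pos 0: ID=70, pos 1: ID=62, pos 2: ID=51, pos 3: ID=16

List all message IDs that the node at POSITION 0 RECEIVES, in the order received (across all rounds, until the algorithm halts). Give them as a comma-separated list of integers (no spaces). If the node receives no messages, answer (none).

Answer: 16,51,62,70

Derivation:
Round 1: pos1(id62) recv 70: fwd; pos2(id51) recv 62: fwd; pos3(id16) recv 51: fwd; pos0(id70) recv 16: drop
Round 2: pos2(id51) recv 70: fwd; pos3(id16) recv 62: fwd; pos0(id70) recv 51: drop
Round 3: pos3(id16) recv 70: fwd; pos0(id70) recv 62: drop
Round 4: pos0(id70) recv 70: ELECTED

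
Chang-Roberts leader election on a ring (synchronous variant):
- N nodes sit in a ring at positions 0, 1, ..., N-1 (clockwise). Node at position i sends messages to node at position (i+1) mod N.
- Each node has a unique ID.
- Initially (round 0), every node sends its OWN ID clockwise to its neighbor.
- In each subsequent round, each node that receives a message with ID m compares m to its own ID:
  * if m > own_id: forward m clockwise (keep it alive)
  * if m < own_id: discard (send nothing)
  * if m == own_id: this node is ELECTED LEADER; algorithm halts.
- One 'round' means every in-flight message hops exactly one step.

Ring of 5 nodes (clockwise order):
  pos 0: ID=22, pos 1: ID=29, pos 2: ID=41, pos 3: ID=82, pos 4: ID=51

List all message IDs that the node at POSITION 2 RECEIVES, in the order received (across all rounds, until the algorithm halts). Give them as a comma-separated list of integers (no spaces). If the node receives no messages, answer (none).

Answer: 29,51,82

Derivation:
Round 1: pos1(id29) recv 22: drop; pos2(id41) recv 29: drop; pos3(id82) recv 41: drop; pos4(id51) recv 82: fwd; pos0(id22) recv 51: fwd
Round 2: pos0(id22) recv 82: fwd; pos1(id29) recv 51: fwd
Round 3: pos1(id29) recv 82: fwd; pos2(id41) recv 51: fwd
Round 4: pos2(id41) recv 82: fwd; pos3(id82) recv 51: drop
Round 5: pos3(id82) recv 82: ELECTED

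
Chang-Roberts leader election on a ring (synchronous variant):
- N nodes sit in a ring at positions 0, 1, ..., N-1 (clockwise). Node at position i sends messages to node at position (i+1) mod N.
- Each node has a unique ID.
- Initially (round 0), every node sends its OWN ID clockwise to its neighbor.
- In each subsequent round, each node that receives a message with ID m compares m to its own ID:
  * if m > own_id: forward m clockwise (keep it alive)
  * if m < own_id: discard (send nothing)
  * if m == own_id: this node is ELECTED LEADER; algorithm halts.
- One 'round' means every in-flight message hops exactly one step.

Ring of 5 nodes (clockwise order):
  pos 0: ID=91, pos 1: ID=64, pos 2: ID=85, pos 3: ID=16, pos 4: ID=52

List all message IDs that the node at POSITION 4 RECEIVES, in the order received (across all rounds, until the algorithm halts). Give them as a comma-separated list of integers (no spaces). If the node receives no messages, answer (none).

Answer: 16,85,91

Derivation:
Round 1: pos1(id64) recv 91: fwd; pos2(id85) recv 64: drop; pos3(id16) recv 85: fwd; pos4(id52) recv 16: drop; pos0(id91) recv 52: drop
Round 2: pos2(id85) recv 91: fwd; pos4(id52) recv 85: fwd
Round 3: pos3(id16) recv 91: fwd; pos0(id91) recv 85: drop
Round 4: pos4(id52) recv 91: fwd
Round 5: pos0(id91) recv 91: ELECTED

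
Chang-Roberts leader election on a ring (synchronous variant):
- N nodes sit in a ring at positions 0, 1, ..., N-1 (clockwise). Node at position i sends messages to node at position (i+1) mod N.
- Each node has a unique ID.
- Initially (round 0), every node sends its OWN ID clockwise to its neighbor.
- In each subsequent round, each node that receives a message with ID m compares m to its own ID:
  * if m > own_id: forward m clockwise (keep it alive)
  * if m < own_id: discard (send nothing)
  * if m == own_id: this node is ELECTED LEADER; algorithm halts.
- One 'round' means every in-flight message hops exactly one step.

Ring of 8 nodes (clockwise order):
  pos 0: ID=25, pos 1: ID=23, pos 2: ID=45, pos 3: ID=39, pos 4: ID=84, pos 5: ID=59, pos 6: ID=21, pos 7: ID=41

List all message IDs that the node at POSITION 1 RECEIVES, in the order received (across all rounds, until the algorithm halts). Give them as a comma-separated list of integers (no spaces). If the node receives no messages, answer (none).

Round 1: pos1(id23) recv 25: fwd; pos2(id45) recv 23: drop; pos3(id39) recv 45: fwd; pos4(id84) recv 39: drop; pos5(id59) recv 84: fwd; pos6(id21) recv 59: fwd; pos7(id41) recv 21: drop; pos0(id25) recv 41: fwd
Round 2: pos2(id45) recv 25: drop; pos4(id84) recv 45: drop; pos6(id21) recv 84: fwd; pos7(id41) recv 59: fwd; pos1(id23) recv 41: fwd
Round 3: pos7(id41) recv 84: fwd; pos0(id25) recv 59: fwd; pos2(id45) recv 41: drop
Round 4: pos0(id25) recv 84: fwd; pos1(id23) recv 59: fwd
Round 5: pos1(id23) recv 84: fwd; pos2(id45) recv 59: fwd
Round 6: pos2(id45) recv 84: fwd; pos3(id39) recv 59: fwd
Round 7: pos3(id39) recv 84: fwd; pos4(id84) recv 59: drop
Round 8: pos4(id84) recv 84: ELECTED

Answer: 25,41,59,84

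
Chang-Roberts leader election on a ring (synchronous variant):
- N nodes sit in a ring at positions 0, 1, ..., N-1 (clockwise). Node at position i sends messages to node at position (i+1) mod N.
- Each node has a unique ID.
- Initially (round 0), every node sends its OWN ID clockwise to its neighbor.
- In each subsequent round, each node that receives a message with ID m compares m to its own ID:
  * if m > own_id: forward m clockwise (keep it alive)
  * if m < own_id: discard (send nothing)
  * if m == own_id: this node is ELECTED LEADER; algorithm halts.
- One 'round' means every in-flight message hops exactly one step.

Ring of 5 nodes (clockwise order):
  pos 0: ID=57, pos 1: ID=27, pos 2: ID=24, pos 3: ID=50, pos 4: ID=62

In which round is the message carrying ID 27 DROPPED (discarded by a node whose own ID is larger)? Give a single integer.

Round 1: pos1(id27) recv 57: fwd; pos2(id24) recv 27: fwd; pos3(id50) recv 24: drop; pos4(id62) recv 50: drop; pos0(id57) recv 62: fwd
Round 2: pos2(id24) recv 57: fwd; pos3(id50) recv 27: drop; pos1(id27) recv 62: fwd
Round 3: pos3(id50) recv 57: fwd; pos2(id24) recv 62: fwd
Round 4: pos4(id62) recv 57: drop; pos3(id50) recv 62: fwd
Round 5: pos4(id62) recv 62: ELECTED
Message ID 27 originates at pos 1; dropped at pos 3 in round 2

Answer: 2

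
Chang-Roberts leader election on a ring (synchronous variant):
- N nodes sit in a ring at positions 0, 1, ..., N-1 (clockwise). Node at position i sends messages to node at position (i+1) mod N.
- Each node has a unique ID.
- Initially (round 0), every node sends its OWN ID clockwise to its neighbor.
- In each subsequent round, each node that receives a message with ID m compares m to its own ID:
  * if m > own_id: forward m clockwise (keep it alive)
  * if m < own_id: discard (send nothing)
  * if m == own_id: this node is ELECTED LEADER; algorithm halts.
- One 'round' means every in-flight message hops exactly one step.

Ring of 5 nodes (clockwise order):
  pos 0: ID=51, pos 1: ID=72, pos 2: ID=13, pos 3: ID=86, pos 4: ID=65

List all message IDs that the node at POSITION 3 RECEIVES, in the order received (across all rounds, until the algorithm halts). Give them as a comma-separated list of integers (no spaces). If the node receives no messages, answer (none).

Answer: 13,72,86

Derivation:
Round 1: pos1(id72) recv 51: drop; pos2(id13) recv 72: fwd; pos3(id86) recv 13: drop; pos4(id65) recv 86: fwd; pos0(id51) recv 65: fwd
Round 2: pos3(id86) recv 72: drop; pos0(id51) recv 86: fwd; pos1(id72) recv 65: drop
Round 3: pos1(id72) recv 86: fwd
Round 4: pos2(id13) recv 86: fwd
Round 5: pos3(id86) recv 86: ELECTED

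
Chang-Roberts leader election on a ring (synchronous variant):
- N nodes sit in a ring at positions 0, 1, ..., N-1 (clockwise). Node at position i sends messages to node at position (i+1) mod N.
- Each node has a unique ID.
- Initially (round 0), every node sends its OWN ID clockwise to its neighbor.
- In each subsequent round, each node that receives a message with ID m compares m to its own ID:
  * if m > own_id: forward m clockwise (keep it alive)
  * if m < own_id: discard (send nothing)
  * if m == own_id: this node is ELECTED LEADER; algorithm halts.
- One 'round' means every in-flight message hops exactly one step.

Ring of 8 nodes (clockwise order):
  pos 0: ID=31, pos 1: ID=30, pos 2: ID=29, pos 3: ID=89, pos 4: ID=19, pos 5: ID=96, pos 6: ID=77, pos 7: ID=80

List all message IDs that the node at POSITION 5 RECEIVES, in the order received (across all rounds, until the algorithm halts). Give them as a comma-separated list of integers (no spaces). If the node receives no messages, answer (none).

Round 1: pos1(id30) recv 31: fwd; pos2(id29) recv 30: fwd; pos3(id89) recv 29: drop; pos4(id19) recv 89: fwd; pos5(id96) recv 19: drop; pos6(id77) recv 96: fwd; pos7(id80) recv 77: drop; pos0(id31) recv 80: fwd
Round 2: pos2(id29) recv 31: fwd; pos3(id89) recv 30: drop; pos5(id96) recv 89: drop; pos7(id80) recv 96: fwd; pos1(id30) recv 80: fwd
Round 3: pos3(id89) recv 31: drop; pos0(id31) recv 96: fwd; pos2(id29) recv 80: fwd
Round 4: pos1(id30) recv 96: fwd; pos3(id89) recv 80: drop
Round 5: pos2(id29) recv 96: fwd
Round 6: pos3(id89) recv 96: fwd
Round 7: pos4(id19) recv 96: fwd
Round 8: pos5(id96) recv 96: ELECTED

Answer: 19,89,96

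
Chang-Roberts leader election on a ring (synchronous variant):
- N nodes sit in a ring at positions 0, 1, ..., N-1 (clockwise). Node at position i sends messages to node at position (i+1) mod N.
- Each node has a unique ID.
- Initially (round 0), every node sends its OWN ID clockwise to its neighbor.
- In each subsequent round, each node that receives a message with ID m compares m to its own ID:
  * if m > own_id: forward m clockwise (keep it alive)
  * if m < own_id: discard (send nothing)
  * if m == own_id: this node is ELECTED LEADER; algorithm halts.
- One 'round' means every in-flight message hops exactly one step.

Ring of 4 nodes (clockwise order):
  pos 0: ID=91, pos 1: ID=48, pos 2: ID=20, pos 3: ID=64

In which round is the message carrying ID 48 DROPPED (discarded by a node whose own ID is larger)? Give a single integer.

Round 1: pos1(id48) recv 91: fwd; pos2(id20) recv 48: fwd; pos3(id64) recv 20: drop; pos0(id91) recv 64: drop
Round 2: pos2(id20) recv 91: fwd; pos3(id64) recv 48: drop
Round 3: pos3(id64) recv 91: fwd
Round 4: pos0(id91) recv 91: ELECTED
Message ID 48 originates at pos 1; dropped at pos 3 in round 2

Answer: 2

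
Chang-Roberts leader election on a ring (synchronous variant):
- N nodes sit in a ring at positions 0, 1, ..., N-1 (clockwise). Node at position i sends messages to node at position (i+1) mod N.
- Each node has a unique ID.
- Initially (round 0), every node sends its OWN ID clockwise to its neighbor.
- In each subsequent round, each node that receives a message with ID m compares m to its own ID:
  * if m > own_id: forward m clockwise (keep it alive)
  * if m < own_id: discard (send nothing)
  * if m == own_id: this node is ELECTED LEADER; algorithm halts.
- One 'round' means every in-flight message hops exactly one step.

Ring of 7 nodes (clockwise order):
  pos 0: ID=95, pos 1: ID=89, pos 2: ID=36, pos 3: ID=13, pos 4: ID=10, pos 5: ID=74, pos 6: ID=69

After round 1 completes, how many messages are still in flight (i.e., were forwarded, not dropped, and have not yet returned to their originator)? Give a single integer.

Round 1: pos1(id89) recv 95: fwd; pos2(id36) recv 89: fwd; pos3(id13) recv 36: fwd; pos4(id10) recv 13: fwd; pos5(id74) recv 10: drop; pos6(id69) recv 74: fwd; pos0(id95) recv 69: drop
After round 1: 5 messages still in flight

Answer: 5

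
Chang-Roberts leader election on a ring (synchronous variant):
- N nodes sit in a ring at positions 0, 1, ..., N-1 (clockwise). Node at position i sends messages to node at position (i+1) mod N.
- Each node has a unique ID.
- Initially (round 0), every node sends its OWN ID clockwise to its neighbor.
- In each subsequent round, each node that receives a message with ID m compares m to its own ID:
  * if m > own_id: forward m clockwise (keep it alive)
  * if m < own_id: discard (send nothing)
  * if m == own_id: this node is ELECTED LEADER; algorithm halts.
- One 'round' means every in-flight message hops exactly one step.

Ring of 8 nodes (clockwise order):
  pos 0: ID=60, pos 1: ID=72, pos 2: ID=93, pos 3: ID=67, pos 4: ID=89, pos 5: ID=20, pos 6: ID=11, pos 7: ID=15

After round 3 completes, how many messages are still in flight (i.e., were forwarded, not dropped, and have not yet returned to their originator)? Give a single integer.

Answer: 2

Derivation:
Round 1: pos1(id72) recv 60: drop; pos2(id93) recv 72: drop; pos3(id67) recv 93: fwd; pos4(id89) recv 67: drop; pos5(id20) recv 89: fwd; pos6(id11) recv 20: fwd; pos7(id15) recv 11: drop; pos0(id60) recv 15: drop
Round 2: pos4(id89) recv 93: fwd; pos6(id11) recv 89: fwd; pos7(id15) recv 20: fwd
Round 3: pos5(id20) recv 93: fwd; pos7(id15) recv 89: fwd; pos0(id60) recv 20: drop
After round 3: 2 messages still in flight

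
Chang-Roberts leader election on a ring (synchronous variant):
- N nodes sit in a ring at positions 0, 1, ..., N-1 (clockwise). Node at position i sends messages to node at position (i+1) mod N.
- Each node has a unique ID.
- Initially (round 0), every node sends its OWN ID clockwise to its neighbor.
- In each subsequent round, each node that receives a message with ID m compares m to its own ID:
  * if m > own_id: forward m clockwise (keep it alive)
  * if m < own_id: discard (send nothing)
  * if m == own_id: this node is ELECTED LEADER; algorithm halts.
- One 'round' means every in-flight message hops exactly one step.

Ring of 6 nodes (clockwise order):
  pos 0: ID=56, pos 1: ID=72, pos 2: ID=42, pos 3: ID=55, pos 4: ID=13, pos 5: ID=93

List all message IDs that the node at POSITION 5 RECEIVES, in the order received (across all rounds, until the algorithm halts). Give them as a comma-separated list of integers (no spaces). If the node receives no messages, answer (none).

Answer: 13,55,72,93

Derivation:
Round 1: pos1(id72) recv 56: drop; pos2(id42) recv 72: fwd; pos3(id55) recv 42: drop; pos4(id13) recv 55: fwd; pos5(id93) recv 13: drop; pos0(id56) recv 93: fwd
Round 2: pos3(id55) recv 72: fwd; pos5(id93) recv 55: drop; pos1(id72) recv 93: fwd
Round 3: pos4(id13) recv 72: fwd; pos2(id42) recv 93: fwd
Round 4: pos5(id93) recv 72: drop; pos3(id55) recv 93: fwd
Round 5: pos4(id13) recv 93: fwd
Round 6: pos5(id93) recv 93: ELECTED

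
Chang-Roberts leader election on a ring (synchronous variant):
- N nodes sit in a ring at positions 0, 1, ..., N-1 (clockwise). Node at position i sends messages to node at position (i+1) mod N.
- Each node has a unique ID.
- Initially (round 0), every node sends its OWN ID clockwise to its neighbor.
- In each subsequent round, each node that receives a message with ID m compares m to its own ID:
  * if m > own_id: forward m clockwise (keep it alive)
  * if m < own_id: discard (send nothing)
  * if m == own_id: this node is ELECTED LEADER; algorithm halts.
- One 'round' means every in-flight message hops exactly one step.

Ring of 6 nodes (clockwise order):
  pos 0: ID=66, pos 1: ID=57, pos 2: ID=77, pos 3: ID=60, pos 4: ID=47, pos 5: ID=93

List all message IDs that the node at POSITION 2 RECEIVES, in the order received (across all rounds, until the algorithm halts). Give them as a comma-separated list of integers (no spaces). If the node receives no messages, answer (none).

Answer: 57,66,93

Derivation:
Round 1: pos1(id57) recv 66: fwd; pos2(id77) recv 57: drop; pos3(id60) recv 77: fwd; pos4(id47) recv 60: fwd; pos5(id93) recv 47: drop; pos0(id66) recv 93: fwd
Round 2: pos2(id77) recv 66: drop; pos4(id47) recv 77: fwd; pos5(id93) recv 60: drop; pos1(id57) recv 93: fwd
Round 3: pos5(id93) recv 77: drop; pos2(id77) recv 93: fwd
Round 4: pos3(id60) recv 93: fwd
Round 5: pos4(id47) recv 93: fwd
Round 6: pos5(id93) recv 93: ELECTED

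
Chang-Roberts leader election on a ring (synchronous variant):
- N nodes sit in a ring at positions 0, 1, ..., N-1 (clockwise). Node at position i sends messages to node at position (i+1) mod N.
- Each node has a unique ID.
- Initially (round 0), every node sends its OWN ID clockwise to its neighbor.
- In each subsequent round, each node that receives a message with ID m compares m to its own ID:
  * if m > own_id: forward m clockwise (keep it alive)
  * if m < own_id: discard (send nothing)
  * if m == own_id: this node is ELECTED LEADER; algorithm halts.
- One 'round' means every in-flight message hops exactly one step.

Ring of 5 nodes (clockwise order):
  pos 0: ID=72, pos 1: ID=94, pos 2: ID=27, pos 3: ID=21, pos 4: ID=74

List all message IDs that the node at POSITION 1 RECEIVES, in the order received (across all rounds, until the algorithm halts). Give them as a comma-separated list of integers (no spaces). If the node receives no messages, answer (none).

Round 1: pos1(id94) recv 72: drop; pos2(id27) recv 94: fwd; pos3(id21) recv 27: fwd; pos4(id74) recv 21: drop; pos0(id72) recv 74: fwd
Round 2: pos3(id21) recv 94: fwd; pos4(id74) recv 27: drop; pos1(id94) recv 74: drop
Round 3: pos4(id74) recv 94: fwd
Round 4: pos0(id72) recv 94: fwd
Round 5: pos1(id94) recv 94: ELECTED

Answer: 72,74,94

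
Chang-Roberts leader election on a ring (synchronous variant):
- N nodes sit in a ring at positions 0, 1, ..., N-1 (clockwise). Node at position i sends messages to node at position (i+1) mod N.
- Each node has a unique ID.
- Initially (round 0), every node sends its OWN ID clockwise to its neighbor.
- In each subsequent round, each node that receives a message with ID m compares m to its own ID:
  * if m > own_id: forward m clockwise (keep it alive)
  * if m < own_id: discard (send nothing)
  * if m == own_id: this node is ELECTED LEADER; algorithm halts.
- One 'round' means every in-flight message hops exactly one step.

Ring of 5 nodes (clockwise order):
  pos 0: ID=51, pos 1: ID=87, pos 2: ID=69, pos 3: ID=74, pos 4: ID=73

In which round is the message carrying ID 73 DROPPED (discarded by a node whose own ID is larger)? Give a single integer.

Round 1: pos1(id87) recv 51: drop; pos2(id69) recv 87: fwd; pos3(id74) recv 69: drop; pos4(id73) recv 74: fwd; pos0(id51) recv 73: fwd
Round 2: pos3(id74) recv 87: fwd; pos0(id51) recv 74: fwd; pos1(id87) recv 73: drop
Round 3: pos4(id73) recv 87: fwd; pos1(id87) recv 74: drop
Round 4: pos0(id51) recv 87: fwd
Round 5: pos1(id87) recv 87: ELECTED
Message ID 73 originates at pos 4; dropped at pos 1 in round 2

Answer: 2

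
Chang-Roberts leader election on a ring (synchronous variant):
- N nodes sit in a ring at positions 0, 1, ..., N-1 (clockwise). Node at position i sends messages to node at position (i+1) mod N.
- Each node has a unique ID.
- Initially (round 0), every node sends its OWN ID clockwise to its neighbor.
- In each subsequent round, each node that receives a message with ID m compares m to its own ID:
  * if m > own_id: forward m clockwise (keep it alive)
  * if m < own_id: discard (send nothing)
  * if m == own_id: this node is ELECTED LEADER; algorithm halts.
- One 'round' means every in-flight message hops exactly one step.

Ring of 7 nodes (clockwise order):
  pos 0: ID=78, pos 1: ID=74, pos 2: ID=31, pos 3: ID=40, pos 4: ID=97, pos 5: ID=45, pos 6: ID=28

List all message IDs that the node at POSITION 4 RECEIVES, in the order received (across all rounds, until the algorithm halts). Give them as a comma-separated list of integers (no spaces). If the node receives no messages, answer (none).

Answer: 40,74,78,97

Derivation:
Round 1: pos1(id74) recv 78: fwd; pos2(id31) recv 74: fwd; pos3(id40) recv 31: drop; pos4(id97) recv 40: drop; pos5(id45) recv 97: fwd; pos6(id28) recv 45: fwd; pos0(id78) recv 28: drop
Round 2: pos2(id31) recv 78: fwd; pos3(id40) recv 74: fwd; pos6(id28) recv 97: fwd; pos0(id78) recv 45: drop
Round 3: pos3(id40) recv 78: fwd; pos4(id97) recv 74: drop; pos0(id78) recv 97: fwd
Round 4: pos4(id97) recv 78: drop; pos1(id74) recv 97: fwd
Round 5: pos2(id31) recv 97: fwd
Round 6: pos3(id40) recv 97: fwd
Round 7: pos4(id97) recv 97: ELECTED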